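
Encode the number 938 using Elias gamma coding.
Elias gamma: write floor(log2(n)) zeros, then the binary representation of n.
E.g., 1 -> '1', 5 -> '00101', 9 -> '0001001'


num_bits = floor(log2(938)) + 1 = 10
leading_zeros = num_bits - 1 = 9
binary(938) = 1110101010

Elias gamma(938) = '000000000' + '1110101010' = 0000000001110101010 (19 bits)


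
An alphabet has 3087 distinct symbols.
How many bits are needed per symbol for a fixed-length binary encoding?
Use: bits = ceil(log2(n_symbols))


log2(3087) = 11.592
Bracket: 2^11 = 2048 < 3087 <= 2^12 = 4096
So ceil(log2(3087)) = 12

bits = ceil(log2(3087)) = ceil(11.592) = 12 bits


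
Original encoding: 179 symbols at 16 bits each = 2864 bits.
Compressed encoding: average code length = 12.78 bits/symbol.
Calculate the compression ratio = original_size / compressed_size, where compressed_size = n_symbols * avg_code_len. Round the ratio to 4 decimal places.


original_size = n_symbols * orig_bits = 179 * 16 = 2864 bits
compressed_size = n_symbols * avg_code_len = 179 * 12.78 = 2287.62 bits
ratio = original_size / compressed_size = 2864 / 2287.62 = 1.252

Compression ratio = 1.252


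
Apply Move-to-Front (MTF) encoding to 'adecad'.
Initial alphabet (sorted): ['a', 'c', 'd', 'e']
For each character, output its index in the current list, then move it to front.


MTF encoding:
'a': index 0 in ['a', 'c', 'd', 'e'] -> ['a', 'c', 'd', 'e']
'd': index 2 in ['a', 'c', 'd', 'e'] -> ['d', 'a', 'c', 'e']
'e': index 3 in ['d', 'a', 'c', 'e'] -> ['e', 'd', 'a', 'c']
'c': index 3 in ['e', 'd', 'a', 'c'] -> ['c', 'e', 'd', 'a']
'a': index 3 in ['c', 'e', 'd', 'a'] -> ['a', 'c', 'e', 'd']
'd': index 3 in ['a', 'c', 'e', 'd'] -> ['d', 'a', 'c', 'e']


Output: [0, 2, 3, 3, 3, 3]


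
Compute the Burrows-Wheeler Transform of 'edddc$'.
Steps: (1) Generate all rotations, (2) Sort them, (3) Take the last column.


Rotations (sorted):
  0: $edddc -> last char: c
  1: c$eddd -> last char: d
  2: dc$edd -> last char: d
  3: ddc$ed -> last char: d
  4: dddc$e -> last char: e
  5: edddc$ -> last char: $


BWT = cddde$


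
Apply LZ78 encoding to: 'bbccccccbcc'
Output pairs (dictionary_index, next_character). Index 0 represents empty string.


LZ78 encoding steps:
Dictionary: {0: ''}
Step 1: w='' (idx 0), next='b' -> output (0, 'b'), add 'b' as idx 1
Step 2: w='b' (idx 1), next='c' -> output (1, 'c'), add 'bc' as idx 2
Step 3: w='' (idx 0), next='c' -> output (0, 'c'), add 'c' as idx 3
Step 4: w='c' (idx 3), next='c' -> output (3, 'c'), add 'cc' as idx 4
Step 5: w='cc' (idx 4), next='b' -> output (4, 'b'), add 'ccb' as idx 5
Step 6: w='cc' (idx 4), end of input -> output (4, '')


Encoded: [(0, 'b'), (1, 'c'), (0, 'c'), (3, 'c'), (4, 'b'), (4, '')]


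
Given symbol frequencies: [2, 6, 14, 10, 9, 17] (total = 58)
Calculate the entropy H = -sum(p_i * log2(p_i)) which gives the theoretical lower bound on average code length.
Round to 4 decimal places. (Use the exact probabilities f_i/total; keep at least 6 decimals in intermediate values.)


Per-symbol terms -p_i * log2(p_i) with p_i = f_i/58:
  p = 2/58 = 0.034483: log2(p) = -4.857981, -p*log2(p) = 0.167517
  p = 6/58 = 0.103448: log2(p) = -3.273018, -p*log2(p) = 0.338588
  p = 14/58 = 0.241379: log2(p) = -2.050626, -p*log2(p) = 0.494979
  p = 10/58 = 0.172414: log2(p) = -2.536053, -p*log2(p) = 0.437251
  p = 9/58 = 0.155172: log2(p) = -2.688056, -p*log2(p) = 0.417112
  p = 17/58 = 0.293103: log2(p) = -1.770518, -p*log2(p) = 0.518945
H = 0.167517 + 0.338588 + 0.494979 + 0.437251 + 0.417112 + 0.518945 = 2.374392

H = 2.3744 bits/symbol


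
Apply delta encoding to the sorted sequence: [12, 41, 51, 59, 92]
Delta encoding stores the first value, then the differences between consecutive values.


First value: 12
Deltas:
  41 - 12 = 29
  51 - 41 = 10
  59 - 51 = 8
  92 - 59 = 33


Delta encoded: [12, 29, 10, 8, 33]


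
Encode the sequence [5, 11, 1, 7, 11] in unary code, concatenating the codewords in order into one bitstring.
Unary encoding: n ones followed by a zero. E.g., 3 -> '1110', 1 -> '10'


Encode each number as n ones followed by a terminating 0:
  5 -> 111110 (6 bits)
  11 -> 111111111110 (12 bits)
  1 -> 10 (2 bits)
  7 -> 11111110 (8 bits)
  11 -> 111111111110 (12 bits)
Total length = 6 + 12 + 2 + 8 + 12 = 40 bits.

Unary([5, 11, 1, 7, 11]) = 1111101111111111101011111110111111111110 (40 bits)


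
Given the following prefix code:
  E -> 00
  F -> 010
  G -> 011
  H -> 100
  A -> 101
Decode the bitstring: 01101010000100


Decoding step by step:
Bits 011 -> G
Bits 010 -> F
Bits 100 -> H
Bits 00 -> E
Bits 100 -> H


Decoded message: GFHEH


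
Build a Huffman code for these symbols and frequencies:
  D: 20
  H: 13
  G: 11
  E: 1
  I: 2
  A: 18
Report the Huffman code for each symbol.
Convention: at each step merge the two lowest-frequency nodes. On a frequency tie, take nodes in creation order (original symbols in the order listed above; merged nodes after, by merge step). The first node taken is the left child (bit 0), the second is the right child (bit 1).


Huffman tree construction:
Step 1: Merge E(1) + I(2) = 3
Step 2: Merge (E+I)(3) + G(11) = 14
Step 3: Merge H(13) + ((E+I)+G)(14) = 27
Step 4: Merge A(18) + D(20) = 38
Step 5: Merge (H+((E+I)+G))(27) + (A+D)(38) = 65
Read each symbol's code off the tree from the root (left child = 0, right child = 1).

Codes:
  D: 11 (length 2)
  H: 00 (length 2)
  G: 011 (length 3)
  E: 0100 (length 4)
  I: 0101 (length 4)
  A: 10 (length 2)
Average code length: 147/65 = 2.2615 bits/symbol


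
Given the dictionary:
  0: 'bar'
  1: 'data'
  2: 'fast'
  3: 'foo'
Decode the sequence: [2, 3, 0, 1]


Look up each index in the dictionary:
  2 -> 'fast'
  3 -> 'foo'
  0 -> 'bar'
  1 -> 'data'

Decoded: "fast foo bar data"


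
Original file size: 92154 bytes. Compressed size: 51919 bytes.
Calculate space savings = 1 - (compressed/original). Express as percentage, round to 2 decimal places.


ratio = compressed/original = 51919/92154 = 0.563394
savings = 1 - ratio = 1 - 0.563394 = 0.436606
as a percentage: 0.436606 * 100 = 43.66%

Space savings = 1 - 51919/92154 = 43.66%


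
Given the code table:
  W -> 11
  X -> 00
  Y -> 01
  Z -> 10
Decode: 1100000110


Decoding:
11 -> W
00 -> X
00 -> X
01 -> Y
10 -> Z


Result: WXXYZ


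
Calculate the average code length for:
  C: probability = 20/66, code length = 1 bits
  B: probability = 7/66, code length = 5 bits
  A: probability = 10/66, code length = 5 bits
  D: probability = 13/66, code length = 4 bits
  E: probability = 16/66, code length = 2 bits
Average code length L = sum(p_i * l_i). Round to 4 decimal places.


Weighted contributions p_i * l_i:
  C: (20/66) * 1 = 20/66
  B: (7/66) * 5 = 35/66
  A: (10/66) * 5 = 50/66
  D: (13/66) * 4 = 52/66
  E: (16/66) * 2 = 32/66
Sum = (20 + 35 + 50 + 52 + 32)/66 = 189/66

L = 189/66 = 2.8636 bits/symbol


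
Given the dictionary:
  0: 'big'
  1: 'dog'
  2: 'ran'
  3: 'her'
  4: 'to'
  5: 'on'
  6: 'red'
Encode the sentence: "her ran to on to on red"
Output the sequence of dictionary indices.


Look up each word in the dictionary:
  'her' -> 3
  'ran' -> 2
  'to' -> 4
  'on' -> 5
  'to' -> 4
  'on' -> 5
  'red' -> 6

Encoded: [3, 2, 4, 5, 4, 5, 6]


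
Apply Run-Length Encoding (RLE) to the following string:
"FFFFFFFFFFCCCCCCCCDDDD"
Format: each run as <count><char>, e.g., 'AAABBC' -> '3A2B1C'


Scanning runs left to right:
  i=0: run of 'F' x 10 -> '10F'
  i=10: run of 'C' x 8 -> '8C'
  i=18: run of 'D' x 4 -> '4D'

RLE = 10F8C4D


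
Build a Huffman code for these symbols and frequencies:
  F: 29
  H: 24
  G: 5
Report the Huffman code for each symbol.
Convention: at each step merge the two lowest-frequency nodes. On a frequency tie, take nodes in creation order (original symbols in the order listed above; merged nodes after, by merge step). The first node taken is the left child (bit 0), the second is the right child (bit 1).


Huffman tree construction:
Step 1: Merge G(5) + H(24) = 29
Step 2: Merge F(29) + (G+H)(29) = 58
Read each symbol's code off the tree from the root (left child = 0, right child = 1).

Codes:
  F: 0 (length 1)
  H: 11 (length 2)
  G: 10 (length 2)
Average code length: 87/58 = 1.5000 bits/symbol


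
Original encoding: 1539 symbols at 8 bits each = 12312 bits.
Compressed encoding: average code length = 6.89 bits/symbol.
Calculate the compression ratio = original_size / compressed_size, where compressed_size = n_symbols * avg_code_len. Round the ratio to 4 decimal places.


original_size = n_symbols * orig_bits = 1539 * 8 = 12312 bits
compressed_size = n_symbols * avg_code_len = 1539 * 6.89 = 10603.71 bits
ratio = original_size / compressed_size = 12312 / 10603.71 = 1.1611

Compression ratio = 1.1611


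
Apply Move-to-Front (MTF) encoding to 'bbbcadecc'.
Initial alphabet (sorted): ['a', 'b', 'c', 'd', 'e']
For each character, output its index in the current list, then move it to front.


MTF encoding:
'b': index 1 in ['a', 'b', 'c', 'd', 'e'] -> ['b', 'a', 'c', 'd', 'e']
'b': index 0 in ['b', 'a', 'c', 'd', 'e'] -> ['b', 'a', 'c', 'd', 'e']
'b': index 0 in ['b', 'a', 'c', 'd', 'e'] -> ['b', 'a', 'c', 'd', 'e']
'c': index 2 in ['b', 'a', 'c', 'd', 'e'] -> ['c', 'b', 'a', 'd', 'e']
'a': index 2 in ['c', 'b', 'a', 'd', 'e'] -> ['a', 'c', 'b', 'd', 'e']
'd': index 3 in ['a', 'c', 'b', 'd', 'e'] -> ['d', 'a', 'c', 'b', 'e']
'e': index 4 in ['d', 'a', 'c', 'b', 'e'] -> ['e', 'd', 'a', 'c', 'b']
'c': index 3 in ['e', 'd', 'a', 'c', 'b'] -> ['c', 'e', 'd', 'a', 'b']
'c': index 0 in ['c', 'e', 'd', 'a', 'b'] -> ['c', 'e', 'd', 'a', 'b']


Output: [1, 0, 0, 2, 2, 3, 4, 3, 0]


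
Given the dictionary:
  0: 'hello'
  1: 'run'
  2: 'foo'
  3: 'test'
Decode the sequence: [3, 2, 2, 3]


Look up each index in the dictionary:
  3 -> 'test'
  2 -> 'foo'
  2 -> 'foo'
  3 -> 'test'

Decoded: "test foo foo test"


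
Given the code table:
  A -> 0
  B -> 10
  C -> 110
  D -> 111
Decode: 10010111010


Decoding:
10 -> B
0 -> A
10 -> B
111 -> D
0 -> A
10 -> B


Result: BABDAB


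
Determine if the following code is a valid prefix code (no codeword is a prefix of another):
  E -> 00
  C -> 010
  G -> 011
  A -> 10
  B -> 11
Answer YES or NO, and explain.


Checking each pair (does one codeword prefix another?):
  E='00' vs C='010': no prefix
  E='00' vs G='011': no prefix
  E='00' vs A='10': no prefix
  E='00' vs B='11': no prefix
  C='010' vs E='00': no prefix
  C='010' vs G='011': no prefix
  C='010' vs A='10': no prefix
  C='010' vs B='11': no prefix
  G='011' vs E='00': no prefix
  G='011' vs C='010': no prefix
  G='011' vs A='10': no prefix
  G='011' vs B='11': no prefix
  A='10' vs E='00': no prefix
  A='10' vs C='010': no prefix
  A='10' vs G='011': no prefix
  A='10' vs B='11': no prefix
  B='11' vs E='00': no prefix
  B='11' vs C='010': no prefix
  B='11' vs G='011': no prefix
  B='11' vs A='10': no prefix
No violation found over all pairs.

YES -- this is a valid prefix code. No codeword is a prefix of any other codeword.


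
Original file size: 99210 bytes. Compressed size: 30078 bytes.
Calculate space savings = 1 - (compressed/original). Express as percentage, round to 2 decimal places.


ratio = compressed/original = 30078/99210 = 0.303175
savings = 1 - ratio = 1 - 0.303175 = 0.696825
as a percentage: 0.696825 * 100 = 69.68%

Space savings = 1 - 30078/99210 = 69.68%


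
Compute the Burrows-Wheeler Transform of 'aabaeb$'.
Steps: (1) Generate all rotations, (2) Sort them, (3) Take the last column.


Rotations (sorted):
  0: $aabaeb -> last char: b
  1: aabaeb$ -> last char: $
  2: abaeb$a -> last char: a
  3: aeb$aab -> last char: b
  4: b$aabae -> last char: e
  5: baeb$aa -> last char: a
  6: eb$aaba -> last char: a


BWT = b$abeaa


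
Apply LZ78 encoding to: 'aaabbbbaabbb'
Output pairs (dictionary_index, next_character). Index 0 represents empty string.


LZ78 encoding steps:
Dictionary: {0: ''}
Step 1: w='' (idx 0), next='a' -> output (0, 'a'), add 'a' as idx 1
Step 2: w='a' (idx 1), next='a' -> output (1, 'a'), add 'aa' as idx 2
Step 3: w='' (idx 0), next='b' -> output (0, 'b'), add 'b' as idx 3
Step 4: w='b' (idx 3), next='b' -> output (3, 'b'), add 'bb' as idx 4
Step 5: w='b' (idx 3), next='a' -> output (3, 'a'), add 'ba' as idx 5
Step 6: w='a' (idx 1), next='b' -> output (1, 'b'), add 'ab' as idx 6
Step 7: w='bb' (idx 4), end of input -> output (4, '')


Encoded: [(0, 'a'), (1, 'a'), (0, 'b'), (3, 'b'), (3, 'a'), (1, 'b'), (4, '')]


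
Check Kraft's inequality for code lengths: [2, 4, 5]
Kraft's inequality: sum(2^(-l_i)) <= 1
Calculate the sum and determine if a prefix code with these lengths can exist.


Sum = 2^(-2) + 2^(-4) + 2^(-5)
    = 0.25 + 0.0625 + 0.03125
    = 11/32 = 0.34375
Since 0.34375 <= 1, Kraft's inequality IS satisfied.
A prefix code with these lengths CAN exist.

Kraft sum = 0.34375. Satisfied.


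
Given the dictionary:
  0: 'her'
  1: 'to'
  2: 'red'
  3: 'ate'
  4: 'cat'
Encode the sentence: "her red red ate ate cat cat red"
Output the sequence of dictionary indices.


Look up each word in the dictionary:
  'her' -> 0
  'red' -> 2
  'red' -> 2
  'ate' -> 3
  'ate' -> 3
  'cat' -> 4
  'cat' -> 4
  'red' -> 2

Encoded: [0, 2, 2, 3, 3, 4, 4, 2]


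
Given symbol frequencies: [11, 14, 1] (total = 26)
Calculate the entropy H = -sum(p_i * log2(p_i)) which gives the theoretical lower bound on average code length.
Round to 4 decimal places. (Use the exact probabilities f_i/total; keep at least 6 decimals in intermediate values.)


Per-symbol terms -p_i * log2(p_i) with p_i = f_i/26:
  p = 11/26 = 0.423077: log2(p) = -1.241008, -p*log2(p) = 0.525042
  p = 14/26 = 0.538462: log2(p) = -0.893085, -p*log2(p) = 0.480892
  p = 1/26 = 0.038462: log2(p) = -4.700440, -p*log2(p) = 0.180786
H = 0.525042 + 0.480892 + 0.180786 = 1.186720

H = 1.1867 bits/symbol


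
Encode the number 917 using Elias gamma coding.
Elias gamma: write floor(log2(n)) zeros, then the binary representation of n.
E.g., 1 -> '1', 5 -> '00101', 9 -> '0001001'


num_bits = floor(log2(917)) + 1 = 10
leading_zeros = num_bits - 1 = 9
binary(917) = 1110010101

Elias gamma(917) = '000000000' + '1110010101' = 0000000001110010101 (19 bits)


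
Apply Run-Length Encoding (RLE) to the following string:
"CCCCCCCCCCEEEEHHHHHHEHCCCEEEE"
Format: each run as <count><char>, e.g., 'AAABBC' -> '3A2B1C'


Scanning runs left to right:
  i=0: run of 'C' x 10 -> '10C'
  i=10: run of 'E' x 4 -> '4E'
  i=14: run of 'H' x 6 -> '6H'
  i=20: run of 'E' x 1 -> '1E'
  i=21: run of 'H' x 1 -> '1H'
  i=22: run of 'C' x 3 -> '3C'
  i=25: run of 'E' x 4 -> '4E'

RLE = 10C4E6H1E1H3C4E


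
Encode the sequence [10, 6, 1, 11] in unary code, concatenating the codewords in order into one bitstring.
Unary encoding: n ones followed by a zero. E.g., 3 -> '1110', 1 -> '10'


Encode each number as n ones followed by a terminating 0:
  10 -> 11111111110 (11 bits)
  6 -> 1111110 (7 bits)
  1 -> 10 (2 bits)
  11 -> 111111111110 (12 bits)
Total length = 11 + 7 + 2 + 12 = 32 bits.

Unary([10, 6, 1, 11]) = 11111111110111111010111111111110 (32 bits)


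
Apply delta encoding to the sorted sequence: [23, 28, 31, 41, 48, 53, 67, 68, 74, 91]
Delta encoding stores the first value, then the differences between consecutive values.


First value: 23
Deltas:
  28 - 23 = 5
  31 - 28 = 3
  41 - 31 = 10
  48 - 41 = 7
  53 - 48 = 5
  67 - 53 = 14
  68 - 67 = 1
  74 - 68 = 6
  91 - 74 = 17


Delta encoded: [23, 5, 3, 10, 7, 5, 14, 1, 6, 17]


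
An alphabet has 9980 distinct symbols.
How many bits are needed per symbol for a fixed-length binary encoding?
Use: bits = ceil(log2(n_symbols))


log2(9980) = 13.2848
Bracket: 2^13 = 8192 < 9980 <= 2^14 = 16384
So ceil(log2(9980)) = 14

bits = ceil(log2(9980)) = ceil(13.2848) = 14 bits


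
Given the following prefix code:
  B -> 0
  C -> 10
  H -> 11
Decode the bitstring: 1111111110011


Decoding step by step:
Bits 11 -> H
Bits 11 -> H
Bits 11 -> H
Bits 11 -> H
Bits 10 -> C
Bits 0 -> B
Bits 11 -> H


Decoded message: HHHHCBH


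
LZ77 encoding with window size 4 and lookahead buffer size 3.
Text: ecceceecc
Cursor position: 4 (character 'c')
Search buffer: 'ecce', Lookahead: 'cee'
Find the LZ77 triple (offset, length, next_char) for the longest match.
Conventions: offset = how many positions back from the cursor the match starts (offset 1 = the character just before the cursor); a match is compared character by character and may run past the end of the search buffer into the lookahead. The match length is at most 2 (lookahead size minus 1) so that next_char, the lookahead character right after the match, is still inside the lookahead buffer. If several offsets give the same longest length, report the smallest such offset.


Try each offset into the search buffer:
  offset=1 (pos 3, char 'e'): match length 0
  offset=2 (pos 2, char 'c'): match length 2
  offset=3 (pos 1, char 'c'): match length 1
  offset=4 (pos 0, char 'e'): match length 0
Longest match has length 2 at offset 2.
next_char = character at position 4 + 2 = 6 -> 'e'

Best match: offset=2, length=2 (matching 'ce' starting at position 2)
LZ77 triple: (2, 2, 'e')


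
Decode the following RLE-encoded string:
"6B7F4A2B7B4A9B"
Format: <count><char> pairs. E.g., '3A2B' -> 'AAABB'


Expanding each <count><char> pair:
  6B -> 'BBBBBB'
  7F -> 'FFFFFFF'
  4A -> 'AAAA'
  2B -> 'BB'
  7B -> 'BBBBBBB'
  4A -> 'AAAA'
  9B -> 'BBBBBBBBB'

Decoded = BBBBBBFFFFFFFAAAABBBBBBBBBAAAABBBBBBBBB


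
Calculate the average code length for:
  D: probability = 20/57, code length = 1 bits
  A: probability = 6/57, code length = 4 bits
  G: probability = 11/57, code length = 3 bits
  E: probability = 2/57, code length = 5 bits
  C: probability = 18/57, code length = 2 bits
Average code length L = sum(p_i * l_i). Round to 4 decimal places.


Weighted contributions p_i * l_i:
  D: (20/57) * 1 = 20/57
  A: (6/57) * 4 = 24/57
  G: (11/57) * 3 = 33/57
  E: (2/57) * 5 = 10/57
  C: (18/57) * 2 = 36/57
Sum = (20 + 24 + 33 + 10 + 36)/57 = 123/57

L = 123/57 = 2.1579 bits/symbol


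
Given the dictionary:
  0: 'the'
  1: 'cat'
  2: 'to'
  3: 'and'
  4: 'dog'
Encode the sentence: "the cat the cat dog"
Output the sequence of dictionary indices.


Look up each word in the dictionary:
  'the' -> 0
  'cat' -> 1
  'the' -> 0
  'cat' -> 1
  'dog' -> 4

Encoded: [0, 1, 0, 1, 4]


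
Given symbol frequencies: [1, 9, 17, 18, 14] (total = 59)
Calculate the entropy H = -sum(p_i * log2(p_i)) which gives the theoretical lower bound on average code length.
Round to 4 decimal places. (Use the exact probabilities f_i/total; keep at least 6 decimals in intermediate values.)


Per-symbol terms -p_i * log2(p_i) with p_i = f_i/59:
  p = 1/59 = 0.016949: log2(p) = -5.882643, -p*log2(p) = 0.099706
  p = 9/59 = 0.152542: log2(p) = -2.712718, -p*log2(p) = 0.413804
  p = 17/59 = 0.288136: log2(p) = -1.795180, -p*log2(p) = 0.517255
  p = 18/59 = 0.305085: log2(p) = -1.712718, -p*log2(p) = 0.522524
  p = 14/59 = 0.237288: log2(p) = -2.075288, -p*log2(p) = 0.492441
H = 0.099706 + 0.413804 + 0.517255 + 0.522524 + 0.492441 = 2.045730

H = 2.0457 bits/symbol


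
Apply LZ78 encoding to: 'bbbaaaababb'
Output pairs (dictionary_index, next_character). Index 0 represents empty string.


LZ78 encoding steps:
Dictionary: {0: ''}
Step 1: w='' (idx 0), next='b' -> output (0, 'b'), add 'b' as idx 1
Step 2: w='b' (idx 1), next='b' -> output (1, 'b'), add 'bb' as idx 2
Step 3: w='' (idx 0), next='a' -> output (0, 'a'), add 'a' as idx 3
Step 4: w='a' (idx 3), next='a' -> output (3, 'a'), add 'aa' as idx 4
Step 5: w='a' (idx 3), next='b' -> output (3, 'b'), add 'ab' as idx 5
Step 6: w='ab' (idx 5), next='b' -> output (5, 'b'), add 'abb' as idx 6


Encoded: [(0, 'b'), (1, 'b'), (0, 'a'), (3, 'a'), (3, 'b'), (5, 'b')]


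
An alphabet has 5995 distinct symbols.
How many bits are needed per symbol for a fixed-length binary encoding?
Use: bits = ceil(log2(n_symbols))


log2(5995) = 12.5495
Bracket: 2^12 = 4096 < 5995 <= 2^13 = 8192
So ceil(log2(5995)) = 13

bits = ceil(log2(5995)) = ceil(12.5495) = 13 bits


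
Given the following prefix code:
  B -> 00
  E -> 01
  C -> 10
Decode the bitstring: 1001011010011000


Decoding step by step:
Bits 10 -> C
Bits 01 -> E
Bits 01 -> E
Bits 10 -> C
Bits 10 -> C
Bits 01 -> E
Bits 10 -> C
Bits 00 -> B


Decoded message: CEECCECB


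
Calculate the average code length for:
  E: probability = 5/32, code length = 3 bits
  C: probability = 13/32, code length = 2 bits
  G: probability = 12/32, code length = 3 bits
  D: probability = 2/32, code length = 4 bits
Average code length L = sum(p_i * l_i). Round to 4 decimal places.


Weighted contributions p_i * l_i:
  E: (5/32) * 3 = 15/32
  C: (13/32) * 2 = 26/32
  G: (12/32) * 3 = 36/32
  D: (2/32) * 4 = 8/32
Sum = (15 + 26 + 36 + 8)/32 = 85/32

L = 85/32 = 2.6563 bits/symbol


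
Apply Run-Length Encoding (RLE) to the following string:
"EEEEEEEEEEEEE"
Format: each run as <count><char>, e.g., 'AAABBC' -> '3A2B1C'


Scanning runs left to right:
  i=0: run of 'E' x 13 -> '13E'

RLE = 13E


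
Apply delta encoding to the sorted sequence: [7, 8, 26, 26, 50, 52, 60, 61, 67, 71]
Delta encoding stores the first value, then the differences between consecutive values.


First value: 7
Deltas:
  8 - 7 = 1
  26 - 8 = 18
  26 - 26 = 0
  50 - 26 = 24
  52 - 50 = 2
  60 - 52 = 8
  61 - 60 = 1
  67 - 61 = 6
  71 - 67 = 4


Delta encoded: [7, 1, 18, 0, 24, 2, 8, 1, 6, 4]


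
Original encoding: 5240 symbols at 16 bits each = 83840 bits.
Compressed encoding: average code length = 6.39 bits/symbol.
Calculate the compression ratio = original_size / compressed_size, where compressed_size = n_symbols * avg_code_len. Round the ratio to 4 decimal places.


original_size = n_symbols * orig_bits = 5240 * 16 = 83840 bits
compressed_size = n_symbols * avg_code_len = 5240 * 6.39 = 33483.6 bits
ratio = original_size / compressed_size = 83840 / 33483.6 = 2.5039

Compression ratio = 2.5039


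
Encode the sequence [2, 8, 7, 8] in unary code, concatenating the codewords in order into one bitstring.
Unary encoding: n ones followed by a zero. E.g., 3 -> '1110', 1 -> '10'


Encode each number as n ones followed by a terminating 0:
  2 -> 110 (3 bits)
  8 -> 111111110 (9 bits)
  7 -> 11111110 (8 bits)
  8 -> 111111110 (9 bits)
Total length = 3 + 9 + 8 + 9 = 29 bits.

Unary([2, 8, 7, 8]) = 11011111111011111110111111110 (29 bits)


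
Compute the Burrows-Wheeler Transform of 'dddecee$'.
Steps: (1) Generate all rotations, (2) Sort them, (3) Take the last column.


Rotations (sorted):
  0: $dddecee -> last char: e
  1: cee$ddde -> last char: e
  2: dddecee$ -> last char: $
  3: ddecee$d -> last char: d
  4: decee$dd -> last char: d
  5: e$dddece -> last char: e
  6: ecee$ddd -> last char: d
  7: ee$dddec -> last char: c


BWT = ee$ddedc


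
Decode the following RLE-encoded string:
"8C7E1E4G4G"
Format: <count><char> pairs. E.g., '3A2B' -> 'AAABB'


Expanding each <count><char> pair:
  8C -> 'CCCCCCCC'
  7E -> 'EEEEEEE'
  1E -> 'E'
  4G -> 'GGGG'
  4G -> 'GGGG'

Decoded = CCCCCCCCEEEEEEEEGGGGGGGG


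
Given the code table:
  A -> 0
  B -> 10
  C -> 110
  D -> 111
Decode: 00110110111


Decoding:
0 -> A
0 -> A
110 -> C
110 -> C
111 -> D


Result: AACCD


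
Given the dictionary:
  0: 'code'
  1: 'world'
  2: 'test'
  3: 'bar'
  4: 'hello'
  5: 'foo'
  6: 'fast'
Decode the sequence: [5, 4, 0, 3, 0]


Look up each index in the dictionary:
  5 -> 'foo'
  4 -> 'hello'
  0 -> 'code'
  3 -> 'bar'
  0 -> 'code'

Decoded: "foo hello code bar code"


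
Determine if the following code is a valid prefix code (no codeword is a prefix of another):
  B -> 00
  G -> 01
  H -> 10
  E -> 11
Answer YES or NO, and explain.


Checking each pair (does one codeword prefix another?):
  B='00' vs G='01': no prefix
  B='00' vs H='10': no prefix
  B='00' vs E='11': no prefix
  G='01' vs B='00': no prefix
  G='01' vs H='10': no prefix
  G='01' vs E='11': no prefix
  H='10' vs B='00': no prefix
  H='10' vs G='01': no prefix
  H='10' vs E='11': no prefix
  E='11' vs B='00': no prefix
  E='11' vs G='01': no prefix
  E='11' vs H='10': no prefix
No violation found over all pairs.

YES -- this is a valid prefix code. No codeword is a prefix of any other codeword.


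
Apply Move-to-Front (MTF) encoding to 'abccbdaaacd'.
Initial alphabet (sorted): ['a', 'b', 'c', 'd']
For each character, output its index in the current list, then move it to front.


MTF encoding:
'a': index 0 in ['a', 'b', 'c', 'd'] -> ['a', 'b', 'c', 'd']
'b': index 1 in ['a', 'b', 'c', 'd'] -> ['b', 'a', 'c', 'd']
'c': index 2 in ['b', 'a', 'c', 'd'] -> ['c', 'b', 'a', 'd']
'c': index 0 in ['c', 'b', 'a', 'd'] -> ['c', 'b', 'a', 'd']
'b': index 1 in ['c', 'b', 'a', 'd'] -> ['b', 'c', 'a', 'd']
'd': index 3 in ['b', 'c', 'a', 'd'] -> ['d', 'b', 'c', 'a']
'a': index 3 in ['d', 'b', 'c', 'a'] -> ['a', 'd', 'b', 'c']
'a': index 0 in ['a', 'd', 'b', 'c'] -> ['a', 'd', 'b', 'c']
'a': index 0 in ['a', 'd', 'b', 'c'] -> ['a', 'd', 'b', 'c']
'c': index 3 in ['a', 'd', 'b', 'c'] -> ['c', 'a', 'd', 'b']
'd': index 2 in ['c', 'a', 'd', 'b'] -> ['d', 'c', 'a', 'b']


Output: [0, 1, 2, 0, 1, 3, 3, 0, 0, 3, 2]


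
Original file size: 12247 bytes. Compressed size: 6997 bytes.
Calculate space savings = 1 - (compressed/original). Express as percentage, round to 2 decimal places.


ratio = compressed/original = 6997/12247 = 0.571324
savings = 1 - ratio = 1 - 0.571324 = 0.428676
as a percentage: 0.428676 * 100 = 42.87%

Space savings = 1 - 6997/12247 = 42.87%


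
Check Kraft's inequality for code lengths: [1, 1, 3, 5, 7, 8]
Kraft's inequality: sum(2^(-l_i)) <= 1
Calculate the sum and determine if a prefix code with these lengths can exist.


Sum = 2^(-1) + 2^(-1) + 2^(-3) + 2^(-5) + 2^(-7) + 2^(-8)
    = 0.5 + 0.5 + 0.125 + 0.03125 + 0.0078125 + 0.00390625
    = 299/256 = 1.16796875
Since 1.16796875 > 1, Kraft's inequality is NOT satisfied.
A prefix code with these lengths CANNOT exist.

Kraft sum = 1.16796875. Not satisfied.


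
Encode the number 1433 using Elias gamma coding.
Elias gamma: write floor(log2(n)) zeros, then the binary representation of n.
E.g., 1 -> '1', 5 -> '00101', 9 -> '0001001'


num_bits = floor(log2(1433)) + 1 = 11
leading_zeros = num_bits - 1 = 10
binary(1433) = 10110011001

Elias gamma(1433) = '0000000000' + '10110011001' = 000000000010110011001 (21 bits)


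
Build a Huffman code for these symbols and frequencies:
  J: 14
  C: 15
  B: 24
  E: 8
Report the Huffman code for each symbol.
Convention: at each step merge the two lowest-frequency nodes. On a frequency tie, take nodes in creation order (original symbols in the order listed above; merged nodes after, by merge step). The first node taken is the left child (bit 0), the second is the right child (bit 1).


Huffman tree construction:
Step 1: Merge E(8) + J(14) = 22
Step 2: Merge C(15) + (E+J)(22) = 37
Step 3: Merge B(24) + (C+(E+J))(37) = 61
Read each symbol's code off the tree from the root (left child = 0, right child = 1).

Codes:
  J: 111 (length 3)
  C: 10 (length 2)
  B: 0 (length 1)
  E: 110 (length 3)
Average code length: 120/61 = 1.9672 bits/symbol


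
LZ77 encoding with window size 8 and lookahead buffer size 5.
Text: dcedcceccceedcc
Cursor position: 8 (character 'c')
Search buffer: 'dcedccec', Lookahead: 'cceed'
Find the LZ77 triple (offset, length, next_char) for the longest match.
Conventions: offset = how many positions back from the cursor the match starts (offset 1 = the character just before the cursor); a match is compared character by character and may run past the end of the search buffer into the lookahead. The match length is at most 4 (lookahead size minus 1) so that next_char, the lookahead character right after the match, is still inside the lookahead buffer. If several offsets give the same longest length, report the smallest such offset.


Try each offset into the search buffer:
  offset=1 (pos 7, char 'c'): match length 2
  offset=2 (pos 6, char 'e'): match length 0
  offset=3 (pos 5, char 'c'): match length 1
  offset=4 (pos 4, char 'c'): match length 3
  offset=5 (pos 3, char 'd'): match length 0
  offset=6 (pos 2, char 'e'): match length 0
  offset=7 (pos 1, char 'c'): match length 1
  offset=8 (pos 0, char 'd'): match length 0
Longest match has length 3 at offset 4.
next_char = character at position 8 + 3 = 11 -> 'e'

Best match: offset=4, length=3 (matching 'cce' starting at position 4)
LZ77 triple: (4, 3, 'e')


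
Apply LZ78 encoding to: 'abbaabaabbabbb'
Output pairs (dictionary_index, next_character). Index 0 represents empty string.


LZ78 encoding steps:
Dictionary: {0: ''}
Step 1: w='' (idx 0), next='a' -> output (0, 'a'), add 'a' as idx 1
Step 2: w='' (idx 0), next='b' -> output (0, 'b'), add 'b' as idx 2
Step 3: w='b' (idx 2), next='a' -> output (2, 'a'), add 'ba' as idx 3
Step 4: w='a' (idx 1), next='b' -> output (1, 'b'), add 'ab' as idx 4
Step 5: w='a' (idx 1), next='a' -> output (1, 'a'), add 'aa' as idx 5
Step 6: w='b' (idx 2), next='b' -> output (2, 'b'), add 'bb' as idx 6
Step 7: w='ab' (idx 4), next='b' -> output (4, 'b'), add 'abb' as idx 7
Step 8: w='b' (idx 2), end of input -> output (2, '')


Encoded: [(0, 'a'), (0, 'b'), (2, 'a'), (1, 'b'), (1, 'a'), (2, 'b'), (4, 'b'), (2, '')]


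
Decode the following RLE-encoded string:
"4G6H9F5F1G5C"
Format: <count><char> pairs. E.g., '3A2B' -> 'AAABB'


Expanding each <count><char> pair:
  4G -> 'GGGG'
  6H -> 'HHHHHH'
  9F -> 'FFFFFFFFF'
  5F -> 'FFFFF'
  1G -> 'G'
  5C -> 'CCCCC'

Decoded = GGGGHHHHHHFFFFFFFFFFFFFFGCCCCC


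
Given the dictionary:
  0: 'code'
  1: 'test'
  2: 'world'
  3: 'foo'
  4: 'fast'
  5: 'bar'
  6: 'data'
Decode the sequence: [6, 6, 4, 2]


Look up each index in the dictionary:
  6 -> 'data'
  6 -> 'data'
  4 -> 'fast'
  2 -> 'world'

Decoded: "data data fast world"


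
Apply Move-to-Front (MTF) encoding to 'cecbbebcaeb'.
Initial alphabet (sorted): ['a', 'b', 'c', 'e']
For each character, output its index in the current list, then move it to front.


MTF encoding:
'c': index 2 in ['a', 'b', 'c', 'e'] -> ['c', 'a', 'b', 'e']
'e': index 3 in ['c', 'a', 'b', 'e'] -> ['e', 'c', 'a', 'b']
'c': index 1 in ['e', 'c', 'a', 'b'] -> ['c', 'e', 'a', 'b']
'b': index 3 in ['c', 'e', 'a', 'b'] -> ['b', 'c', 'e', 'a']
'b': index 0 in ['b', 'c', 'e', 'a'] -> ['b', 'c', 'e', 'a']
'e': index 2 in ['b', 'c', 'e', 'a'] -> ['e', 'b', 'c', 'a']
'b': index 1 in ['e', 'b', 'c', 'a'] -> ['b', 'e', 'c', 'a']
'c': index 2 in ['b', 'e', 'c', 'a'] -> ['c', 'b', 'e', 'a']
'a': index 3 in ['c', 'b', 'e', 'a'] -> ['a', 'c', 'b', 'e']
'e': index 3 in ['a', 'c', 'b', 'e'] -> ['e', 'a', 'c', 'b']
'b': index 3 in ['e', 'a', 'c', 'b'] -> ['b', 'e', 'a', 'c']


Output: [2, 3, 1, 3, 0, 2, 1, 2, 3, 3, 3]


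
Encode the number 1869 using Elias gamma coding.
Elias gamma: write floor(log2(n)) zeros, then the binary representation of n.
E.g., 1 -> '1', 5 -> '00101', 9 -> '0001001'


num_bits = floor(log2(1869)) + 1 = 11
leading_zeros = num_bits - 1 = 10
binary(1869) = 11101001101

Elias gamma(1869) = '0000000000' + '11101001101' = 000000000011101001101 (21 bits)


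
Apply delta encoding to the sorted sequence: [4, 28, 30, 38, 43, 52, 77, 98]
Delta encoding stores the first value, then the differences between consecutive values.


First value: 4
Deltas:
  28 - 4 = 24
  30 - 28 = 2
  38 - 30 = 8
  43 - 38 = 5
  52 - 43 = 9
  77 - 52 = 25
  98 - 77 = 21


Delta encoded: [4, 24, 2, 8, 5, 9, 25, 21]


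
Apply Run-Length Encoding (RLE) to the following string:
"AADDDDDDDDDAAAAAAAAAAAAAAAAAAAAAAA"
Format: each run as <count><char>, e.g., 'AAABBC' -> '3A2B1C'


Scanning runs left to right:
  i=0: run of 'A' x 2 -> '2A'
  i=2: run of 'D' x 9 -> '9D'
  i=11: run of 'A' x 23 -> '23A'

RLE = 2A9D23A


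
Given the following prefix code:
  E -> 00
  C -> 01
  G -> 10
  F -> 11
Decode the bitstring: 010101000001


Decoding step by step:
Bits 01 -> C
Bits 01 -> C
Bits 01 -> C
Bits 00 -> E
Bits 00 -> E
Bits 01 -> C


Decoded message: CCCEEC


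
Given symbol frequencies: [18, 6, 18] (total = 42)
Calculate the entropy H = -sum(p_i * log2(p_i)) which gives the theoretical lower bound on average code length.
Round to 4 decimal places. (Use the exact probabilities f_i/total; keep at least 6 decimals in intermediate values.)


Per-symbol terms -p_i * log2(p_i) with p_i = f_i/42:
  p = 18/42 = 0.428571: log2(p) = -1.222392, -p*log2(p) = 0.523882
  p = 6/42 = 0.142857: log2(p) = -2.807355, -p*log2(p) = 0.401051
  p = 18/42 = 0.428571: log2(p) = -1.222392, -p*log2(p) = 0.523882
H = 0.523882 + 0.401051 + 0.523882 = 1.448815

H = 1.4488 bits/symbol


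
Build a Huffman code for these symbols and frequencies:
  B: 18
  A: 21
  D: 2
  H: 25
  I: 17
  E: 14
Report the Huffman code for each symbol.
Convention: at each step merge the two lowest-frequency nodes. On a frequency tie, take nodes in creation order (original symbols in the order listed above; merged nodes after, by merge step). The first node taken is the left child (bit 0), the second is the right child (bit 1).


Huffman tree construction:
Step 1: Merge D(2) + E(14) = 16
Step 2: Merge (D+E)(16) + I(17) = 33
Step 3: Merge B(18) + A(21) = 39
Step 4: Merge H(25) + ((D+E)+I)(33) = 58
Step 5: Merge (B+A)(39) + (H+((D+E)+I))(58) = 97
Read each symbol's code off the tree from the root (left child = 0, right child = 1).

Codes:
  B: 00 (length 2)
  A: 01 (length 2)
  D: 1100 (length 4)
  H: 10 (length 2)
  I: 111 (length 3)
  E: 1101 (length 4)
Average code length: 243/97 = 2.5052 bits/symbol


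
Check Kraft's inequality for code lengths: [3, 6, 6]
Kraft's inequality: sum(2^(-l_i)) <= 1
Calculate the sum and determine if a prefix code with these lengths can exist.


Sum = 2^(-3) + 2^(-6) + 2^(-6)
    = 0.125 + 0.015625 + 0.015625
    = 10/64 = 0.15625
Since 0.15625 <= 1, Kraft's inequality IS satisfied.
A prefix code with these lengths CAN exist.

Kraft sum = 0.15625. Satisfied.


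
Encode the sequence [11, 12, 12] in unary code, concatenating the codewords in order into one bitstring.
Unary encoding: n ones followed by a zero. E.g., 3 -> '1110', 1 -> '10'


Encode each number as n ones followed by a terminating 0:
  11 -> 111111111110 (12 bits)
  12 -> 1111111111110 (13 bits)
  12 -> 1111111111110 (13 bits)
Total length = 12 + 13 + 13 = 38 bits.

Unary([11, 12, 12]) = 11111111111011111111111101111111111110 (38 bits)


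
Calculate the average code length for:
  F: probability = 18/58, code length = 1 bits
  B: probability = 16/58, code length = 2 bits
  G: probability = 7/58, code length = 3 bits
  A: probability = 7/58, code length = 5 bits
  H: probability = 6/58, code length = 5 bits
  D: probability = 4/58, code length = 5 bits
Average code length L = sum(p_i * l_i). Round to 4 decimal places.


Weighted contributions p_i * l_i:
  F: (18/58) * 1 = 18/58
  B: (16/58) * 2 = 32/58
  G: (7/58) * 3 = 21/58
  A: (7/58) * 5 = 35/58
  H: (6/58) * 5 = 30/58
  D: (4/58) * 5 = 20/58
Sum = (18 + 32 + 21 + 35 + 30 + 20)/58 = 156/58

L = 156/58 = 2.6897 bits/symbol


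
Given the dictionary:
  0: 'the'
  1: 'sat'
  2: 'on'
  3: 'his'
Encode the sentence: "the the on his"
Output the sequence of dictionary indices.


Look up each word in the dictionary:
  'the' -> 0
  'the' -> 0
  'on' -> 2
  'his' -> 3

Encoded: [0, 0, 2, 3]


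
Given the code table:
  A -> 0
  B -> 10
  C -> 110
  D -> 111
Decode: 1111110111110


Decoding:
111 -> D
111 -> D
0 -> A
111 -> D
110 -> C


Result: DDADC


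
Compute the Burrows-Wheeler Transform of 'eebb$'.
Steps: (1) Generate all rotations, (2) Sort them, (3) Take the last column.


Rotations (sorted):
  0: $eebb -> last char: b
  1: b$eeb -> last char: b
  2: bb$ee -> last char: e
  3: ebb$e -> last char: e
  4: eebb$ -> last char: $


BWT = bbee$


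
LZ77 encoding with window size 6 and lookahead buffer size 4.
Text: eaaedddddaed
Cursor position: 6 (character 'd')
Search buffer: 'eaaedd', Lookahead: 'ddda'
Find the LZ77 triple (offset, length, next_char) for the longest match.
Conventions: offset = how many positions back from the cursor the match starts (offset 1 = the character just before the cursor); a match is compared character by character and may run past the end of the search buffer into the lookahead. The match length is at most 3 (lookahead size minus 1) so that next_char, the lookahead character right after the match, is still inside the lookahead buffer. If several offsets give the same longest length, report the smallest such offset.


Try each offset into the search buffer:
  offset=1 (pos 5, char 'd'): match length 3
  offset=2 (pos 4, char 'd'): match length 3
  offset=3 (pos 3, char 'e'): match length 0
  offset=4 (pos 2, char 'a'): match length 0
  offset=5 (pos 1, char 'a'): match length 0
  offset=6 (pos 0, char 'e'): match length 0
Longest match has length 3, found at offsets 1, 2; take the smallest, offset 1.
next_char = character at position 6 + 3 = 9 -> 'a'

Best match: offset=1, length=3 (matching 'ddd' starting at position 5)
LZ77 triple: (1, 3, 'a')


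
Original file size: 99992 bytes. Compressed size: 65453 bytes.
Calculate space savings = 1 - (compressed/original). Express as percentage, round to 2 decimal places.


ratio = compressed/original = 65453/99992 = 0.654582
savings = 1 - ratio = 1 - 0.654582 = 0.345418
as a percentage: 0.345418 * 100 = 34.54%

Space savings = 1 - 65453/99992 = 34.54%


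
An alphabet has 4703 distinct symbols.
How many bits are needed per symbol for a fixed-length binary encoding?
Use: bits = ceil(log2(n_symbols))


log2(4703) = 12.1994
Bracket: 2^12 = 4096 < 4703 <= 2^13 = 8192
So ceil(log2(4703)) = 13

bits = ceil(log2(4703)) = ceil(12.1994) = 13 bits


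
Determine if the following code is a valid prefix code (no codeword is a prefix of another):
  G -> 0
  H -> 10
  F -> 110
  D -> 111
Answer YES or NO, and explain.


Checking each pair (does one codeword prefix another?):
  G='0' vs H='10': no prefix
  G='0' vs F='110': no prefix
  G='0' vs D='111': no prefix
  H='10' vs G='0': no prefix
  H='10' vs F='110': no prefix
  H='10' vs D='111': no prefix
  F='110' vs G='0': no prefix
  F='110' vs H='10': no prefix
  F='110' vs D='111': no prefix
  D='111' vs G='0': no prefix
  D='111' vs H='10': no prefix
  D='111' vs F='110': no prefix
No violation found over all pairs.

YES -- this is a valid prefix code. No codeword is a prefix of any other codeword.


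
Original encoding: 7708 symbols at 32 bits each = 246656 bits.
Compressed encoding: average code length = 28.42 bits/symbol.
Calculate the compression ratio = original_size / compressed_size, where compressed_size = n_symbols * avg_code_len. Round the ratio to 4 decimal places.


original_size = n_symbols * orig_bits = 7708 * 32 = 246656 bits
compressed_size = n_symbols * avg_code_len = 7708 * 28.42 = 219061.36 bits
ratio = original_size / compressed_size = 246656 / 219061.36 = 1.126

Compression ratio = 1.126


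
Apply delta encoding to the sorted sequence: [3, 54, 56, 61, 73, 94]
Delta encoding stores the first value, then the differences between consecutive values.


First value: 3
Deltas:
  54 - 3 = 51
  56 - 54 = 2
  61 - 56 = 5
  73 - 61 = 12
  94 - 73 = 21


Delta encoded: [3, 51, 2, 5, 12, 21]


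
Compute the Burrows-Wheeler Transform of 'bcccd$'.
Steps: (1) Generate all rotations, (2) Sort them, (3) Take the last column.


Rotations (sorted):
  0: $bcccd -> last char: d
  1: bcccd$ -> last char: $
  2: cccd$b -> last char: b
  3: ccd$bc -> last char: c
  4: cd$bcc -> last char: c
  5: d$bccc -> last char: c


BWT = d$bccc


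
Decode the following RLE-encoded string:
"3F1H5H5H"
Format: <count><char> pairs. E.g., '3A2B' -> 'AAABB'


Expanding each <count><char> pair:
  3F -> 'FFF'
  1H -> 'H'
  5H -> 'HHHHH'
  5H -> 'HHHHH'

Decoded = FFFHHHHHHHHHHH


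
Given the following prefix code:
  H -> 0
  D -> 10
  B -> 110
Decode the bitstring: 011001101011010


Decoding step by step:
Bits 0 -> H
Bits 110 -> B
Bits 0 -> H
Bits 110 -> B
Bits 10 -> D
Bits 110 -> B
Bits 10 -> D


Decoded message: HBHBDBD


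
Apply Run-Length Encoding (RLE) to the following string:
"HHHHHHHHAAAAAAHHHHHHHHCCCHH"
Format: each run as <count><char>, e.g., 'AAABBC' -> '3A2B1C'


Scanning runs left to right:
  i=0: run of 'H' x 8 -> '8H'
  i=8: run of 'A' x 6 -> '6A'
  i=14: run of 'H' x 8 -> '8H'
  i=22: run of 'C' x 3 -> '3C'
  i=25: run of 'H' x 2 -> '2H'

RLE = 8H6A8H3C2H
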